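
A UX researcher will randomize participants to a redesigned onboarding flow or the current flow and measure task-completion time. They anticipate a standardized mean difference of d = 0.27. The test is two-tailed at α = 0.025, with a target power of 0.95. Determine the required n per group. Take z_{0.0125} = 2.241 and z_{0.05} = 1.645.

For two independent groups with equal n: n = 2·((z_{α/2} + z_β) / d)².
z_{α/2} + z_β = 2.241 + 1.645 = 3.886.
n = 2 × (3.886 / 0.27)² = 2 × 14.393² = 2 × 207.15 = 414.3.
Round up to the next whole participant.

n = 415 per group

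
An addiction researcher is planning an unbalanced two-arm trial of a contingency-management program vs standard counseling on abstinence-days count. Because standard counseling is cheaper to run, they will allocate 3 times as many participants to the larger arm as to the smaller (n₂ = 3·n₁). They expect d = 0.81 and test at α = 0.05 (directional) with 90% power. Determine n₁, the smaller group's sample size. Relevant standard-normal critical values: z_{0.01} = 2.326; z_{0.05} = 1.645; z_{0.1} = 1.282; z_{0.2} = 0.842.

With allocation ratio k = n₂/n₁ = 3, Var(x̄₁−x̄₂) = σ²(1/n₁ + 1/(k·n₁)) = σ²·(k+1)/(k·n₁).
So n₁ = (1 + 1/k)·((z_{α} + z_β)/d)² = 1.333 × (2.927/0.81)².
n₁ = 1.333 × 13.06 = 17.4.
Round up: n₁ = 18, giving n₂ = 3 × 18 = 54.

n₁ = 18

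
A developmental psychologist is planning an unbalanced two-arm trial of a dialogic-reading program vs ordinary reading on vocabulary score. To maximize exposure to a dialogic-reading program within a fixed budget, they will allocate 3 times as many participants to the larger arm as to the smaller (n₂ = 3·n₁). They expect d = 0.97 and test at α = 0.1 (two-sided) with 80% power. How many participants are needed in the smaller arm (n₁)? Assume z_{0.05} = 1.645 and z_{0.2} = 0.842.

n₁ = 9

With allocation ratio k = n₂/n₁ = 3, Var(x̄₁−x̄₂) = σ²(1/n₁ + 1/(k·n₁)) = σ²·(k+1)/(k·n₁).
So n₁ = (1 + 1/k)·((z_{α/2} + z_β)/d)² = 1.333 × (2.487/0.97)².
n₁ = 1.333 × 6.57 = 8.8.
Round up: n₁ = 9, giving n₂ = 3 × 9 = 27.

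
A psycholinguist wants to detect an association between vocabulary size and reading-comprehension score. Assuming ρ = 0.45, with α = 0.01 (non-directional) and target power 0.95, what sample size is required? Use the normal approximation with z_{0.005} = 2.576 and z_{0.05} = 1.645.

n = 79

Fisher's z: C = ½·ln((1+r)/(1−r)) = ½·ln(2.6364) = 0.4847.
n = ((z_{α/2} + z_β)/C)² + 3.
(2.576 + 1.645) / 0.4847 = 4.221 / 0.4847 = 8.708.
n = 8.708² + 3 = 75.84 + 3 = 78.8.
Round up.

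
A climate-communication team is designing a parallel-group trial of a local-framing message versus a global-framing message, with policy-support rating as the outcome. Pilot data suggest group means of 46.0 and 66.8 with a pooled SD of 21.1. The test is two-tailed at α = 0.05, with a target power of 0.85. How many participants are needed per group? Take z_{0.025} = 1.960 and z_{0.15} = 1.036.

Cohen's d = |M₁ − M₂| / SD_pooled = |46.0 − 66.8| / 21.1 = 20.8 / 21.1 = 0.986.
For two independent groups with equal n: n = 2·((z_{α/2} + z_β) / d)².
z_{α/2} + z_β = 1.960 + 1.036 = 2.996.
n = 2 × (2.996 / 0.986)² = 2 × 3.039² = 2 × 9.23 = 18.5.
Round up to the next whole participant.

n = 19 per group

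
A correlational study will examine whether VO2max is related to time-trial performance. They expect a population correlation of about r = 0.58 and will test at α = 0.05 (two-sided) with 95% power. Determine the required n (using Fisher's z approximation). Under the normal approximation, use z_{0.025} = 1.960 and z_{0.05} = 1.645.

n = 33

Fisher's z: C = ½·ln((1+r)/(1−r)) = ½·ln(3.7619) = 0.6625.
n = ((z_{α/2} + z_β)/C)² + 3.
(1.960 + 1.645) / 0.6625 = 3.605 / 0.6625 = 5.442.
n = 5.442² + 3 = 29.61 + 3 = 32.6.
Round up.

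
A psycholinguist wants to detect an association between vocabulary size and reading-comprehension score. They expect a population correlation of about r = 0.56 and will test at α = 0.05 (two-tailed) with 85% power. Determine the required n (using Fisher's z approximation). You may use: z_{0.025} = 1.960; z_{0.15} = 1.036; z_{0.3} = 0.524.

Fisher's z: C = ½·ln((1+r)/(1−r)) = ½·ln(3.5455) = 0.6328.
n = ((z_{α/2} + z_β)/C)² + 3.
(1.960 + 1.036) / 0.6328 = 2.996 / 0.6328 = 4.735.
n = 4.735² + 3 = 22.42 + 3 = 25.4.
Round up.

n = 26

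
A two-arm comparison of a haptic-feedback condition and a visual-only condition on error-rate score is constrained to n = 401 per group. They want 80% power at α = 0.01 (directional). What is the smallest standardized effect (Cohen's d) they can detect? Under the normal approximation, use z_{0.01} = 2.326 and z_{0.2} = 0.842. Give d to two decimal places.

d_min ≈ 0.22

For two independent groups of n = 401 each: d_min = (z_{α} + z_β)·√(2/n).
z-sum = 2.326 + 0.842 = 3.168.
d_min = 3.168 × √(2/401) = 3.168 × 0.0706 = 0.224.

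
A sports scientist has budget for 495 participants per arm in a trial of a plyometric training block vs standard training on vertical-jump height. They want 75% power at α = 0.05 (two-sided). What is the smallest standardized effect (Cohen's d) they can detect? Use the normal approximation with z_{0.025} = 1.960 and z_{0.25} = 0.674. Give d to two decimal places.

For two independent groups of n = 495 each: d_min = (z_{α/2} + z_β)·√(2/n).
z-sum = 1.960 + 0.674 = 2.634.
d_min = 2.634 × √(2/495) = 2.634 × 0.0636 = 0.167.

d_min ≈ 0.17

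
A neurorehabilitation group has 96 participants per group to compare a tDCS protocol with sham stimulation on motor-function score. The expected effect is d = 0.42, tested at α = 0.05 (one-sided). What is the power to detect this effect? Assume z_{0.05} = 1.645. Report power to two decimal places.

For two equal groups, power = Φ(d·√(n/2) − z_{α}).
d·√(n/2) = 0.42 × √(96/2) = 0.42 × 6.928 = 2.910.
z_β = 2.910 − 1.645 = 1.265.
Power = Φ(1.265) = 0.897.

power ≈ 0.90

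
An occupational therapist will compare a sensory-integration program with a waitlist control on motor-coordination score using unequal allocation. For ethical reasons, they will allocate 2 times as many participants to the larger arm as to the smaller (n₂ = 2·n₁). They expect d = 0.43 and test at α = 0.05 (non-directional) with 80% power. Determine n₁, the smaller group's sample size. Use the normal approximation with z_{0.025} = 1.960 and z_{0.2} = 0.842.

n₁ = 64

With allocation ratio k = n₂/n₁ = 2, Var(x̄₁−x̄₂) = σ²(1/n₁ + 1/(k·n₁)) = σ²·(k+1)/(k·n₁).
So n₁ = (1 + 1/k)·((z_{α/2} + z_β)/d)² = 1.500 × (2.802/0.43)².
n₁ = 1.500 × 42.46 = 63.7.
Round up: n₁ = 64, giving n₂ = 2 × 64 = 128.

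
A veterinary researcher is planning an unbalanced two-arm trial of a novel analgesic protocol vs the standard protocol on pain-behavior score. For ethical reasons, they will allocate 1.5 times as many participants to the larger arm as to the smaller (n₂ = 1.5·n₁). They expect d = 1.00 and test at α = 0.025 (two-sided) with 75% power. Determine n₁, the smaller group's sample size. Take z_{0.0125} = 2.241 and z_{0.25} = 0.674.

With allocation ratio k = n₂/n₁ = 1.5, Var(x̄₁−x̄₂) = σ²(1/n₁ + 1/(k·n₁)) = σ²·(k+1)/(k·n₁).
So n₁ = (1 + 1/k)·((z_{α/2} + z_β)/d)² = 1.667 × (2.915/1.00)².
n₁ = 1.667 × 8.50 = 14.2.
Round up: n₁ = 15, giving n₂ = ⌈1.5 × 15⌉ = ⌈22.5⌉ = 23.

n₁ = 15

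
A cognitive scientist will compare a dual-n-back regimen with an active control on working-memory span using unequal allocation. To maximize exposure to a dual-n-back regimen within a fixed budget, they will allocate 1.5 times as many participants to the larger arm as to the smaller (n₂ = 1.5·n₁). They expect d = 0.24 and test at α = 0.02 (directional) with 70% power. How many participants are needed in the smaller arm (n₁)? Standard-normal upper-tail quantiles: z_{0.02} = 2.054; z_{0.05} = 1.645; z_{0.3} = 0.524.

With allocation ratio k = n₂/n₁ = 1.5, Var(x̄₁−x̄₂) = σ²(1/n₁ + 1/(k·n₁)) = σ²·(k+1)/(k·n₁).
So n₁ = (1 + 1/k)·((z_{α} + z_β)/d)² = 1.667 × (2.578/0.24)².
n₁ = 1.667 × 115.38 = 192.3.
Round up: n₁ = 193, giving n₂ = ⌈1.5 × 193⌉ = ⌈289.5⌉ = 290.

n₁ = 193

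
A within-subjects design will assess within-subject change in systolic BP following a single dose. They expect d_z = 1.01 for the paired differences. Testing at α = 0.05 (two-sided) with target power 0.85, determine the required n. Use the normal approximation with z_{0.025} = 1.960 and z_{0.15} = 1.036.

n = 9 pairs

For a paired (one-sample on differences) test: n = ((z_{α/2} + z_β) / d)².
z_{α/2} + z_β = 1.960 + 1.036 = 2.996.
n = (2.996 / 1.01)² = 2.966² = 8.80.
Round up.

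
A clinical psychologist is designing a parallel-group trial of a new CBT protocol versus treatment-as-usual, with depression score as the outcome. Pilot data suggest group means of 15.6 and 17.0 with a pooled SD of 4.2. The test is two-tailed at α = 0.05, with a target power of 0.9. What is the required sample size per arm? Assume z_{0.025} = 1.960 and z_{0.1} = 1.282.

Cohen's d = |M₁ − M₂| / SD_pooled = |15.6 − 17.0| / 4.2 = 1.4 / 4.2 = 0.333.
For two independent groups with equal n: n = 2·((z_{α/2} + z_β) / d)².
z_{α/2} + z_β = 1.960 + 1.282 = 3.242.
n = 2 × (3.242 / 0.333)² = 2 × 9.736² = 2 × 94.78 = 189.6.
Round up to the next whole participant.

n = 190 per group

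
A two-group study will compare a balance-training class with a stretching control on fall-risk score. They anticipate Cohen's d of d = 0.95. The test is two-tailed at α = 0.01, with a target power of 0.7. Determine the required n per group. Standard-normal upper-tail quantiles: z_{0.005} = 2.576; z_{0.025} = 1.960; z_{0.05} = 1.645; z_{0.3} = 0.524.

For two independent groups with equal n: n = 2·((z_{α/2} + z_β) / d)².
z_{α/2} + z_β = 2.576 + 0.524 = 3.100.
n = 2 × (3.100 / 0.95)² = 2 × 3.263² = 2 × 10.65 = 21.3.
Round up to the next whole participant.

n = 22 per group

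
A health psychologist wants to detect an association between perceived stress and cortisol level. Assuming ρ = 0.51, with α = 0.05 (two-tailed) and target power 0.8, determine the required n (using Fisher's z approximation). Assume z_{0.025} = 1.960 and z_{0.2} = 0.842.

n = 28

Fisher's z: C = ½·ln((1+r)/(1−r)) = ½·ln(3.0816) = 0.5627.
n = ((z_{α/2} + z_β)/C)² + 3.
(1.960 + 0.842) / 0.5627 = 2.802 / 0.5627 = 4.980.
n = 4.980² + 3 = 24.80 + 3 = 27.8.
Round up.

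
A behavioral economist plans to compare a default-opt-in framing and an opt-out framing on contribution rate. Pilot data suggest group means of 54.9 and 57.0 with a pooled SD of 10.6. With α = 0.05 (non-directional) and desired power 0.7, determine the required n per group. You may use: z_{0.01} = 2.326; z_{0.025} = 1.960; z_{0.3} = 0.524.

n = 315 per group

Cohen's d = |M₁ − M₂| / SD_pooled = |54.9 − 57.0| / 10.6 = 2.1 / 10.6 = 0.198.
For two independent groups with equal n: n = 2·((z_{α/2} + z_β) / d)².
z_{α/2} + z_β = 1.960 + 0.524 = 2.484.
n = 2 × (2.484 / 0.198)² = 2 × 12.545² = 2 × 157.39 = 314.8.
Round up to the next whole participant.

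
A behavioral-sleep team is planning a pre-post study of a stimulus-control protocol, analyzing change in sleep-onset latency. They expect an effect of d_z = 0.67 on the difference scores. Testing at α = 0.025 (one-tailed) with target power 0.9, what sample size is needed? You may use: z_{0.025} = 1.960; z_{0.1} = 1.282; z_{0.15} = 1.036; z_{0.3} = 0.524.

n = 24 pairs

For a paired (one-sample on differences) test: n = ((z_{α} + z_β) / d)².
z_{α} + z_β = 1.960 + 1.282 = 3.242.
n = (3.242 / 0.67)² = 4.839² = 23.41.
Round up.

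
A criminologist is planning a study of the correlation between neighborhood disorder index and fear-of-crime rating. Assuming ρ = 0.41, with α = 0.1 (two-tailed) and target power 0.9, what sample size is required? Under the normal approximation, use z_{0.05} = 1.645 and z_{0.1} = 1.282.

n = 49

Fisher's z: C = ½·ln((1+r)/(1−r)) = ½·ln(2.3898) = 0.4356.
n = ((z_{α/2} + z_β)/C)² + 3.
(1.645 + 1.282) / 0.4356 = 2.927 / 0.4356 = 6.719.
n = 6.719² + 3 = 45.15 + 3 = 48.2.
Round up.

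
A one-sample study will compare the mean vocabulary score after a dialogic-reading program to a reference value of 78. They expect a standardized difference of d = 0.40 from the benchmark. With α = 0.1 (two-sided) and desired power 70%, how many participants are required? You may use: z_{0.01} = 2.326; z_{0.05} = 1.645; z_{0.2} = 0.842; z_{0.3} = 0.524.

n = 30

For a one-sample test: n = ((z_{α/2} + z_β) / d)².
z_{α/2} + z_β = 1.645 + 0.524 = 2.169.
n = (2.169 / 0.40)² = 5.422² = 29.40.
Round up.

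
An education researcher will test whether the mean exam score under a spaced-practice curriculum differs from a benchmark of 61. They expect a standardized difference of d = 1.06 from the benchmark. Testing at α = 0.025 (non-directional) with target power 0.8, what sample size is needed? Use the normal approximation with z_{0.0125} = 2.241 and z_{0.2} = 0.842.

n = 9

For a one-sample test: n = ((z_{α/2} + z_β) / d)².
z_{α/2} + z_β = 2.241 + 0.842 = 3.083.
n = (3.083 / 1.06)² = 2.908² = 8.46.
Round up.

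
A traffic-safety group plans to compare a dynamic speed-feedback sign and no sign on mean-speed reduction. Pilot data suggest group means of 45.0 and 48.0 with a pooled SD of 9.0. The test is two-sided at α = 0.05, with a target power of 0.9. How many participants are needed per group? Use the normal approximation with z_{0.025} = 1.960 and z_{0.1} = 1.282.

Cohen's d = |M₁ − M₂| / SD_pooled = |45.0 − 48.0| / 9.0 = 3.0 / 9.0 = 0.333.
For two independent groups with equal n: n = 2·((z_{α/2} + z_β) / d)².
z_{α/2} + z_β = 1.960 + 1.282 = 3.242.
n = 2 × (3.242 / 0.333)² = 2 × 9.736² = 2 × 94.78 = 189.6.
Round up to the next whole participant.

n = 190 per group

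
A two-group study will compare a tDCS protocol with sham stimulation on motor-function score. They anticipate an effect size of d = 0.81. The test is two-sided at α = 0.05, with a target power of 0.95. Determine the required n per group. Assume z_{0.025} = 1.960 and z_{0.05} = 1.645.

n = 40 per group

For two independent groups with equal n: n = 2·((z_{α/2} + z_β) / d)².
z_{α/2} + z_β = 1.960 + 1.645 = 3.605.
n = 2 × (3.605 / 0.81)² = 2 × 4.451² = 2 × 19.81 = 39.6.
Round up to the next whole participant.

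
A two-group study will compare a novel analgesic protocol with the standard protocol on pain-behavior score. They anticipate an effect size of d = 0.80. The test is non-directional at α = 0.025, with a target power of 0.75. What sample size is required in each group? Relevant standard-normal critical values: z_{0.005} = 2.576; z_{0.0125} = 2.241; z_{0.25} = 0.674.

n = 27 per group

For two independent groups with equal n: n = 2·((z_{α/2} + z_β) / d)².
z_{α/2} + z_β = 2.241 + 0.674 = 2.915.
n = 2 × (2.915 / 0.80)² = 2 × 3.644² = 2 × 13.28 = 26.6.
Round up to the next whole participant.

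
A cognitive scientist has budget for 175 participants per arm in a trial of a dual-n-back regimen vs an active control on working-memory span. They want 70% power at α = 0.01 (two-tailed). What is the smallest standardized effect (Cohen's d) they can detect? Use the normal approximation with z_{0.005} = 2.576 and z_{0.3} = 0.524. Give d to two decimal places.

For two independent groups of n = 175 each: d_min = (z_{α/2} + z_β)·√(2/n).
z-sum = 2.576 + 0.524 = 3.100.
d_min = 3.100 × √(2/175) = 3.100 × 0.1069 = 0.331.

d_min ≈ 0.33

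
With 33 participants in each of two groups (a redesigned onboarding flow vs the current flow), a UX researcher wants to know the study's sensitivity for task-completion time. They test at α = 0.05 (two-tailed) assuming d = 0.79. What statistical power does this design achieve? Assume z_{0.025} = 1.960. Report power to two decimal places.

power ≈ 0.89

For two equal groups, power = Φ(d·√(n/2) − z_{α/2}).
d·√(n/2) = 0.79 × √(33/2) = 0.79 × 4.062 = 3.209.
z_β = 3.209 − 1.960 = 1.249.
Power = Φ(1.249) = 0.894.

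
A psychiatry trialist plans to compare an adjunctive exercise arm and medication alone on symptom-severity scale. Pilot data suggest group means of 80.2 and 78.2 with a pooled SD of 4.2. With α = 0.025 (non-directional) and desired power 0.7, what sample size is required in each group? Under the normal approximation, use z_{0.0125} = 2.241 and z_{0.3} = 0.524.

n = 68 per group

Cohen's d = |M₁ − M₂| / SD_pooled = |80.2 − 78.2| / 4.2 = 2.0 / 4.2 = 0.476.
For two independent groups with equal n: n = 2·((z_{α/2} + z_β) / d)².
z_{α/2} + z_β = 2.241 + 0.524 = 2.765.
n = 2 × (2.765 / 0.476)² = 2 × 5.809² = 2 × 33.74 = 67.5.
Round up to the next whole participant.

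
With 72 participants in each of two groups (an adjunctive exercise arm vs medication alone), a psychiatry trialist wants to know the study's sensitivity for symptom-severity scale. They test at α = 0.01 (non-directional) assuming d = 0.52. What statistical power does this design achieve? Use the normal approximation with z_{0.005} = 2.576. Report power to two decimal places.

power ≈ 0.71

For two equal groups, power = Φ(d·√(n/2) − z_{α/2}).
d·√(n/2) = 0.52 × √(72/2) = 0.52 × 6.000 = 3.120.
z_β = 3.120 − 2.576 = 0.544.
Power = Φ(0.544) = 0.707.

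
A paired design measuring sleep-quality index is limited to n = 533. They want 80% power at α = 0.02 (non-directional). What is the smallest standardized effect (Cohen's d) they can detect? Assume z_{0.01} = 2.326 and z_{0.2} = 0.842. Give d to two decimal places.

d_min ≈ 0.14

For a single sample (or paired design) of n = 533: d_min = (z_{α/2} + z_β)/√n.
z-sum = 2.326 + 0.842 = 3.168.
d_min = 3.168 / √533 = 3.168 / 23.087 = 0.137.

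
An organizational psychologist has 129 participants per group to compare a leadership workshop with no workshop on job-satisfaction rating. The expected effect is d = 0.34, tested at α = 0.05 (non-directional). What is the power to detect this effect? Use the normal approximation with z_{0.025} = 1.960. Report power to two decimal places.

power ≈ 0.78

For two equal groups, power = Φ(d·√(n/2) − z_{α/2}).
d·√(n/2) = 0.34 × √(129/2) = 0.34 × 8.031 = 2.731.
z_β = 2.731 − 1.960 = 0.771.
Power = Φ(0.771) = 0.780.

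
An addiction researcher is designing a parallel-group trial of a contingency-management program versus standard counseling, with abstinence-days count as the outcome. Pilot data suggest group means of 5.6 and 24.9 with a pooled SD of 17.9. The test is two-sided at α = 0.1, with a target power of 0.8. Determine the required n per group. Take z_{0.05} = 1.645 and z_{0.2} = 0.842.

n = 11 per group

Cohen's d = |M₁ − M₂| / SD_pooled = |5.6 − 24.9| / 17.9 = 19.3 / 17.9 = 1.078.
For two independent groups with equal n: n = 2·((z_{α/2} + z_β) / d)².
z_{α/2} + z_β = 1.645 + 0.842 = 2.487.
n = 2 × (2.487 / 1.078)² = 2 × 2.307² = 2 × 5.32 = 10.6.
Round up to the next whole participant.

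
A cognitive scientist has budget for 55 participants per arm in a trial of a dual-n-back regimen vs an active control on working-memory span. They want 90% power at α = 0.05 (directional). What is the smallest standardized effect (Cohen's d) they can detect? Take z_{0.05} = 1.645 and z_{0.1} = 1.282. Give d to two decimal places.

For two independent groups of n = 55 each: d_min = (z_{α} + z_β)·√(2/n).
z-sum = 1.645 + 1.282 = 2.927.
d_min = 2.927 × √(2/55) = 2.927 × 0.1907 = 0.558.

d_min ≈ 0.56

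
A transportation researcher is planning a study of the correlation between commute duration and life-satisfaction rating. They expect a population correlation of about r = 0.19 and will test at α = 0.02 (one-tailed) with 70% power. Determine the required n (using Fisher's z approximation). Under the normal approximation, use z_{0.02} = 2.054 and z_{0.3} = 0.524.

Fisher's z: C = ½·ln((1+r)/(1−r)) = ½·ln(1.4691) = 0.1923.
n = ((z_{α} + z_β)/C)² + 3.
(2.054 + 0.524) / 0.1923 = 2.578 / 0.1923 = 13.406.
n = 13.406² + 3 = 179.72 + 3 = 182.7.
Round up.

n = 183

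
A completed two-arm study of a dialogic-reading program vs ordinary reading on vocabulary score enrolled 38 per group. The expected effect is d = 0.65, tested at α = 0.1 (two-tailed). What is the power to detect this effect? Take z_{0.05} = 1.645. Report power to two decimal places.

For two equal groups, power = Φ(d·√(n/2) − z_{α/2}).
d·√(n/2) = 0.65 × √(38/2) = 0.65 × 4.359 = 2.833.
z_β = 2.833 − 1.645 = 1.188.
Power = Φ(1.188) = 0.883.

power ≈ 0.88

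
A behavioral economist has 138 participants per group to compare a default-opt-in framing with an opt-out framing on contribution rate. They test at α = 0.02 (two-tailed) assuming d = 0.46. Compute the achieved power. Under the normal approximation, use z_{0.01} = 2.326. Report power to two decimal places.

power ≈ 0.93

For two equal groups, power = Φ(d·√(n/2) − z_{α/2}).
d·√(n/2) = 0.46 × √(138/2) = 0.46 × 8.307 = 3.821.
z_β = 3.821 − 2.326 = 1.495.
Power = Φ(1.495) = 0.933.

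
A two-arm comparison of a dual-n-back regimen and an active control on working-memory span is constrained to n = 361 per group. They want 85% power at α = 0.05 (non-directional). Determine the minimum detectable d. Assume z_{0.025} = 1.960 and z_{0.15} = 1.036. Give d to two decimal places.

For two independent groups of n = 361 each: d_min = (z_{α/2} + z_β)·√(2/n).
z-sum = 1.960 + 1.036 = 2.996.
d_min = 2.996 × √(2/361) = 2.996 × 0.0744 = 0.223.

d_min ≈ 0.22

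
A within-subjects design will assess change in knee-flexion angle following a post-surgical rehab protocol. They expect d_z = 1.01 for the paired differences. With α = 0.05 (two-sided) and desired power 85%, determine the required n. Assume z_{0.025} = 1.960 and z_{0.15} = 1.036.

For a paired (one-sample on differences) test: n = ((z_{α/2} + z_β) / d)².
z_{α/2} + z_β = 1.960 + 1.036 = 2.996.
n = (2.996 / 1.01)² = 2.966² = 8.80.
Round up.

n = 9 pairs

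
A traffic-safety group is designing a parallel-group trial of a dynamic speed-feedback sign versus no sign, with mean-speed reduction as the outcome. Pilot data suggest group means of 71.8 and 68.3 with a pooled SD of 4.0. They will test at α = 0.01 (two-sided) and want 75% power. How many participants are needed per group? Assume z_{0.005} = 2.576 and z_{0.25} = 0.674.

Cohen's d = |M₁ − M₂| / SD_pooled = |71.8 − 68.3| / 4.0 = 3.5 / 4.0 = 0.875.
For two independent groups with equal n: n = 2·((z_{α/2} + z_β) / d)².
z_{α/2} + z_β = 2.576 + 0.674 = 3.250.
n = 2 × (3.250 / 0.875)² = 2 × 3.714² = 2 × 13.80 = 27.6.
Round up to the next whole participant.

n = 28 per group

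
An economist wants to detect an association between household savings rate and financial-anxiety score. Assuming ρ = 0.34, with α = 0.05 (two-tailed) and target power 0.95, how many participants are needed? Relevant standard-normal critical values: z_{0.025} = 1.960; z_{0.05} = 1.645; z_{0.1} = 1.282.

Fisher's z: C = ½·ln((1+r)/(1−r)) = ½·ln(2.0303) = 0.3541.
n = ((z_{α/2} + z_β)/C)² + 3.
(1.960 + 1.645) / 0.3541 = 3.605 / 0.3541 = 10.181.
n = 10.181² + 3 = 103.65 + 3 = 106.6.
Round up.

n = 107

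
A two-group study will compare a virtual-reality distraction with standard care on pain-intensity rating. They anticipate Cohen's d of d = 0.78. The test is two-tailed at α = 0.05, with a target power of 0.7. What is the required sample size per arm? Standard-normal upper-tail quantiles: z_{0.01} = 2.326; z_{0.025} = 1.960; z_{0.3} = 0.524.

For two independent groups with equal n: n = 2·((z_{α/2} + z_β) / d)².
z_{α/2} + z_β = 1.960 + 0.524 = 2.484.
n = 2 × (2.484 / 0.78)² = 2 × 3.185² = 2 × 10.14 = 20.3.
Round up to the next whole participant.

n = 21 per group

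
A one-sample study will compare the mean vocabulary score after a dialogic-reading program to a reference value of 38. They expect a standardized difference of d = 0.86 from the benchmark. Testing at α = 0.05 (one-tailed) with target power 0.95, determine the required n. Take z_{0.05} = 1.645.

For a one-sample test: n = ((z_{α} + z_β) / d)².
z_{α} + z_β = 1.645 + 1.645 = 3.290.
n = (3.290 / 0.86)² = 3.826² = 14.64.
Round up.

n = 15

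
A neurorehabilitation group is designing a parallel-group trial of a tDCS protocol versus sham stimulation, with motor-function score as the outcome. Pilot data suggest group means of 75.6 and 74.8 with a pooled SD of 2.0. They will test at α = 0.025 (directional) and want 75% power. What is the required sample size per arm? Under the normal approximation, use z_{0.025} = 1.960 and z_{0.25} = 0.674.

Cohen's d = |M₁ − M₂| / SD_pooled = |75.6 − 74.8| / 2.0 = 0.8 / 2.0 = 0.400.
For two independent groups with equal n: n = 2·((z_{α} + z_β) / d)².
z_{α} + z_β = 1.960 + 0.674 = 2.634.
n = 2 × (2.634 / 0.400)² = 2 × 6.585² = 2 × 43.36 = 86.7.
Round up to the next whole participant.

n = 87 per group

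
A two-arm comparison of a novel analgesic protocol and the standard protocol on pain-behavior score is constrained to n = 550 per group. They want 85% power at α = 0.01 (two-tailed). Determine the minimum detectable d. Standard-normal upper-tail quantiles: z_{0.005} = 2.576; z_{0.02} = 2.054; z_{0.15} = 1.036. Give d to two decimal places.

d_min ≈ 0.22

For two independent groups of n = 550 each: d_min = (z_{α/2} + z_β)·√(2/n).
z-sum = 2.576 + 1.036 = 3.612.
d_min = 3.612 × √(2/550) = 3.612 × 0.0603 = 0.218.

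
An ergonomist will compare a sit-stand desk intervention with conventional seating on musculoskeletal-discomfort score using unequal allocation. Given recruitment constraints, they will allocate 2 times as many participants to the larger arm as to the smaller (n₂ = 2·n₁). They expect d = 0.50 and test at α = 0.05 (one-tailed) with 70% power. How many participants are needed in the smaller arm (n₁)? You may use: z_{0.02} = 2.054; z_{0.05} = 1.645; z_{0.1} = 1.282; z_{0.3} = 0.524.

With allocation ratio k = n₂/n₁ = 2, Var(x̄₁−x̄₂) = σ²(1/n₁ + 1/(k·n₁)) = σ²·(k+1)/(k·n₁).
So n₁ = (1 + 1/k)·((z_{α} + z_β)/d)² = 1.500 × (2.169/0.50)².
n₁ = 1.500 × 18.82 = 28.2.
Round up: n₁ = 29, giving n₂ = 2 × 29 = 58.

n₁ = 29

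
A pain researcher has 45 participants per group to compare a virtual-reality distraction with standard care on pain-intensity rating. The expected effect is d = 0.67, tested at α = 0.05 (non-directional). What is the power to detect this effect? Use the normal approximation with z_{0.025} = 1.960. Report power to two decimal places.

For two equal groups, power = Φ(d·√(n/2) − z_{α/2}).
d·√(n/2) = 0.67 × √(45/2) = 0.67 × 4.743 = 3.178.
z_β = 3.178 − 1.960 = 1.218.
Power = Φ(1.218) = 0.888.

power ≈ 0.89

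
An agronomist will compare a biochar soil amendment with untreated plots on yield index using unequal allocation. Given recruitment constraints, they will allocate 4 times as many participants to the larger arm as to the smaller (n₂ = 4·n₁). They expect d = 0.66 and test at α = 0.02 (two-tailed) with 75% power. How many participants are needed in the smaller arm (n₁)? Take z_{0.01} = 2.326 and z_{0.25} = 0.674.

n₁ = 26

With allocation ratio k = n₂/n₁ = 4, Var(x̄₁−x̄₂) = σ²(1/n₁ + 1/(k·n₁)) = σ²·(k+1)/(k·n₁).
So n₁ = (1 + 1/k)·((z_{α/2} + z_β)/d)² = 1.250 × (3.000/0.66)².
n₁ = 1.250 × 20.66 = 25.8.
Round up: n₁ = 26, giving n₂ = 4 × 26 = 104.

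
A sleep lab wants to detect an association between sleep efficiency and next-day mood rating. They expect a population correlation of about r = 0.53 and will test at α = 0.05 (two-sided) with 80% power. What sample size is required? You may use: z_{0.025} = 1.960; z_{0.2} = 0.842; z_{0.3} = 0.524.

n = 26

Fisher's z: C = ½·ln((1+r)/(1−r)) = ½·ln(3.2553) = 0.5901.
n = ((z_{α/2} + z_β)/C)² + 3.
(1.960 + 0.842) / 0.5901 = 2.802 / 0.5901 = 4.748.
n = 4.748² + 3 = 22.55 + 3 = 25.5.
Round up.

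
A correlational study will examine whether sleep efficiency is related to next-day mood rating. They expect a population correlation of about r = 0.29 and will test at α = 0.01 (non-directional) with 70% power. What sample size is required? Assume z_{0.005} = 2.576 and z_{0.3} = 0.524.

n = 111

Fisher's z: C = ½·ln((1+r)/(1−r)) = ½·ln(1.8169) = 0.2986.
n = ((z_{α/2} + z_β)/C)² + 3.
(2.576 + 0.524) / 0.2986 = 3.100 / 0.2986 = 10.382.
n = 10.382² + 3 = 107.78 + 3 = 110.8.
Round up.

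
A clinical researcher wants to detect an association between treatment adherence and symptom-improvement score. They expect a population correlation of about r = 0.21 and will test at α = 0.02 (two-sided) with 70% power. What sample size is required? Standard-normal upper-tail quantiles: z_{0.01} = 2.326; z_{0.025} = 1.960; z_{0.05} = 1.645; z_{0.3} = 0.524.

n = 182

Fisher's z: C = ½·ln((1+r)/(1−r)) = ½·ln(1.5316) = 0.2132.
n = ((z_{α/2} + z_β)/C)² + 3.
(2.326 + 0.524) / 0.2132 = 2.850 / 0.2132 = 13.368.
n = 13.368² + 3 = 178.70 + 3 = 181.7.
Round up.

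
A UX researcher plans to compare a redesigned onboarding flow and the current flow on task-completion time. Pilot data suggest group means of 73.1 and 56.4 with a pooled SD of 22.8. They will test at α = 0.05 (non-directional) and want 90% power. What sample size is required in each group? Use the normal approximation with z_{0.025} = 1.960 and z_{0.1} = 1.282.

n = 40 per group

Cohen's d = |M₁ − M₂| / SD_pooled = |73.1 − 56.4| / 22.8 = 16.7 / 22.8 = 0.732.
For two independent groups with equal n: n = 2·((z_{α/2} + z_β) / d)².
z_{α/2} + z_β = 1.960 + 1.282 = 3.242.
n = 2 × (3.242 / 0.732)² = 2 × 4.429² = 2 × 19.62 = 39.2.
Round up to the next whole participant.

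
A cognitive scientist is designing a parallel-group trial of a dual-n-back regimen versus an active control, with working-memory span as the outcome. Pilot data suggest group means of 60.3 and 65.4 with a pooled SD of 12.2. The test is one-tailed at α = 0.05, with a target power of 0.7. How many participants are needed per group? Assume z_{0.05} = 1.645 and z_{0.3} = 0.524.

Cohen's d = |M₁ − M₂| / SD_pooled = |60.3 − 65.4| / 12.2 = 5.1 / 12.2 = 0.418.
For two independent groups with equal n: n = 2·((z_{α} + z_β) / d)².
z_{α} + z_β = 1.645 + 0.524 = 2.169.
n = 2 × (2.169 / 0.418)² = 2 × 5.189² = 2 × 26.93 = 53.9.
Round up to the next whole participant.

n = 54 per group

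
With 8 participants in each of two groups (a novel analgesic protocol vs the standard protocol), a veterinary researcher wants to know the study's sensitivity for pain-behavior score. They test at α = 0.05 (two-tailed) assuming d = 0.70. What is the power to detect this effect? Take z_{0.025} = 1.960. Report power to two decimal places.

For two equal groups, power = Φ(d·√(n/2) − z_{α/2}).
d·√(n/2) = 0.70 × √(8/2) = 0.70 × 2.000 = 1.400.
z_β = 1.400 − 1.960 = -0.560.
Power = Φ(-0.560) = 0.288.

power ≈ 0.29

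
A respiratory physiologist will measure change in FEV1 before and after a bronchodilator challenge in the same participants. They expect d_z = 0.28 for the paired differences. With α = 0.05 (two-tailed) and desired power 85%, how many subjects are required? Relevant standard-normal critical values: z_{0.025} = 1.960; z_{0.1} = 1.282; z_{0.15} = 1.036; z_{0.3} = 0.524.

For a paired (one-sample on differences) test: n = ((z_{α/2} + z_β) / d)².
z_{α/2} + z_β = 1.960 + 1.036 = 2.996.
n = (2.996 / 0.28)² = 10.700² = 114.49.
Round up.

n = 115 pairs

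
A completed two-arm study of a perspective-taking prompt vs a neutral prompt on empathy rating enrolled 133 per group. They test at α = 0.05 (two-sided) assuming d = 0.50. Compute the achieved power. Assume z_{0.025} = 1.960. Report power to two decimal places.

For two equal groups, power = Φ(d·√(n/2) − z_{α/2}).
d·√(n/2) = 0.50 × √(133/2) = 0.50 × 8.155 = 4.077.
z_β = 4.077 − 1.960 = 2.117.
Power = Φ(2.117) = 0.983.

power ≈ 0.98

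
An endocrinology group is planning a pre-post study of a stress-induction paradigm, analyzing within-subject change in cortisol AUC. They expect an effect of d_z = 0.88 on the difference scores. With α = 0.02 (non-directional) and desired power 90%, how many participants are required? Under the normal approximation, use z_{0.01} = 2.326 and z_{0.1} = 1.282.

n = 17 pairs

For a paired (one-sample on differences) test: n = ((z_{α/2} + z_β) / d)².
z_{α/2} + z_β = 2.326 + 1.282 = 3.608.
n = (3.608 / 0.88)² = 4.100² = 16.81.
Round up.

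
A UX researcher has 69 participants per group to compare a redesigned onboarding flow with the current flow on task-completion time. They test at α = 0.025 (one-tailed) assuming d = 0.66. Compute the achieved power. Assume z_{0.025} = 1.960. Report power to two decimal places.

power ≈ 0.97

For two equal groups, power = Φ(d·√(n/2) − z_{α}).
d·√(n/2) = 0.66 × √(69/2) = 0.66 × 5.874 = 3.877.
z_β = 3.877 − 1.960 = 1.917.
Power = Φ(1.917) = 0.972.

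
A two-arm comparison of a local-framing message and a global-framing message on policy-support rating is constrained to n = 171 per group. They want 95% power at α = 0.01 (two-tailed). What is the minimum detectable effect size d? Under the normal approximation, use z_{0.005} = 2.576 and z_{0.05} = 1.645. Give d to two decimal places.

d_min ≈ 0.46

For two independent groups of n = 171 each: d_min = (z_{α/2} + z_β)·√(2/n).
z-sum = 2.576 + 1.645 = 4.221.
d_min = 4.221 × √(2/171) = 4.221 × 0.1081 = 0.456.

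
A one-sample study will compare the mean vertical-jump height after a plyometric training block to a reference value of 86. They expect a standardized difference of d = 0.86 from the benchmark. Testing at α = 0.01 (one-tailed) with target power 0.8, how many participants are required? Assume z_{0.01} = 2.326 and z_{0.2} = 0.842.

n = 14

For a one-sample test: n = ((z_{α} + z_β) / d)².
z_{α} + z_β = 2.326 + 0.842 = 3.168.
n = (3.168 / 0.86)² = 3.684² = 13.57.
Round up.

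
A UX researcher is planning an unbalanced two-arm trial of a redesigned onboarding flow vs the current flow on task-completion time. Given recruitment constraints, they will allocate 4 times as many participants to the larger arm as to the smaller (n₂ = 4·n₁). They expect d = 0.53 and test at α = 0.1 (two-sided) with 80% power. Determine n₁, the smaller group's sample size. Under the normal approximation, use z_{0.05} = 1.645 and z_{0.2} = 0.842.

n₁ = 28

With allocation ratio k = n₂/n₁ = 4, Var(x̄₁−x̄₂) = σ²(1/n₁ + 1/(k·n₁)) = σ²·(k+1)/(k·n₁).
So n₁ = (1 + 1/k)·((z_{α/2} + z_β)/d)² = 1.250 × (2.487/0.53)².
n₁ = 1.250 × 22.02 = 27.5.
Round up: n₁ = 28, giving n₂ = 4 × 28 = 112.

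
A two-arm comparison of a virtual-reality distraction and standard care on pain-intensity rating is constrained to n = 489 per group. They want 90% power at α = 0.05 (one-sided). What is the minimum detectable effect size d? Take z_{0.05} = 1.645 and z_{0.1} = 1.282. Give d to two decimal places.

d_min ≈ 0.19

For two independent groups of n = 489 each: d_min = (z_{α} + z_β)·√(2/n).
z-sum = 1.645 + 1.282 = 2.927.
d_min = 2.927 × √(2/489) = 2.927 × 0.0640 = 0.187.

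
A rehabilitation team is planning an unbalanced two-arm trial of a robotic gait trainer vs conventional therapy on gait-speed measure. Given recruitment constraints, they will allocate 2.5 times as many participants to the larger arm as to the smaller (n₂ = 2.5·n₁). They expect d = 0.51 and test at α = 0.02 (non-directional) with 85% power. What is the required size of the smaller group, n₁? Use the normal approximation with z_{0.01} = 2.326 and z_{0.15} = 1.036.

n₁ = 61

With allocation ratio k = n₂/n₁ = 2.5, Var(x̄₁−x̄₂) = σ²(1/n₁ + 1/(k·n₁)) = σ²·(k+1)/(k·n₁).
So n₁ = (1 + 1/k)·((z_{α/2} + z_β)/d)² = 1.400 × (3.362/0.51)².
n₁ = 1.400 × 43.46 = 60.8.
Round up: n₁ = 61, giving n₂ = ⌈2.5 × 61⌉ = ⌈152.5⌉ = 153.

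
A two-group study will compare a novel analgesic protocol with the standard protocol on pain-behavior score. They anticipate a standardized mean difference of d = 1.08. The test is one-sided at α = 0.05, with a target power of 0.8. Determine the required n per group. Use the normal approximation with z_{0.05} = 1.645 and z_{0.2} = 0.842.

For two independent groups with equal n: n = 2·((z_{α} + z_β) / d)².
z_{α} + z_β = 1.645 + 0.842 = 2.487.
n = 2 × (2.487 / 1.08)² = 2 × 2.303² = 2 × 5.30 = 10.6.
Round up to the next whole participant.

n = 11 per group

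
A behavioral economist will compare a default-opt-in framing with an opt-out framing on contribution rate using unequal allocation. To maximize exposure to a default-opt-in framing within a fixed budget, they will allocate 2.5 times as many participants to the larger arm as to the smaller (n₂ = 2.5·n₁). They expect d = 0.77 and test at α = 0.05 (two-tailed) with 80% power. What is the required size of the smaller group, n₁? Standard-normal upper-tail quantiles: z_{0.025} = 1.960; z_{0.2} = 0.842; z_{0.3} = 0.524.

With allocation ratio k = n₂/n₁ = 2.5, Var(x̄₁−x̄₂) = σ²(1/n₁ + 1/(k·n₁)) = σ²·(k+1)/(k·n₁).
So n₁ = (1 + 1/k)·((z_{α/2} + z_β)/d)² = 1.400 × (2.802/0.77)².
n₁ = 1.400 × 13.24 = 18.5.
Round up: n₁ = 19, giving n₂ = ⌈2.5 × 19⌉ = ⌈47.5⌉ = 48.

n₁ = 19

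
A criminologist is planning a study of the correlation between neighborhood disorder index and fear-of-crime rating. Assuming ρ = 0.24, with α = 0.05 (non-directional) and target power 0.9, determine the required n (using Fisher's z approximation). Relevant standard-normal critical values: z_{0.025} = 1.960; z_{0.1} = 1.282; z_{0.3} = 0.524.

n = 179

Fisher's z: C = ½·ln((1+r)/(1−r)) = ½·ln(1.6316) = 0.2448.
n = ((z_{α/2} + z_β)/C)² + 3.
(1.960 + 1.282) / 0.2448 = 3.242 / 0.2448 = 13.243.
n = 13.243² + 3 = 175.39 + 3 = 178.4.
Round up.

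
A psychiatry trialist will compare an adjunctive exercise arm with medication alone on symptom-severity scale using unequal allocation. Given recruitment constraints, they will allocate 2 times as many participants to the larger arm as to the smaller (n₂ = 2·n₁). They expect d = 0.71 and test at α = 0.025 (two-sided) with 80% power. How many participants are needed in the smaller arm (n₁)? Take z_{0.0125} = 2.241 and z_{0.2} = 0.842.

With allocation ratio k = n₂/n₁ = 2, Var(x̄₁−x̄₂) = σ²(1/n₁ + 1/(k·n₁)) = σ²·(k+1)/(k·n₁).
So n₁ = (1 + 1/k)·((z_{α/2} + z_β)/d)² = 1.500 × (3.083/0.71)².
n₁ = 1.500 × 18.86 = 28.3.
Round up: n₁ = 29, giving n₂ = 2 × 29 = 58.

n₁ = 29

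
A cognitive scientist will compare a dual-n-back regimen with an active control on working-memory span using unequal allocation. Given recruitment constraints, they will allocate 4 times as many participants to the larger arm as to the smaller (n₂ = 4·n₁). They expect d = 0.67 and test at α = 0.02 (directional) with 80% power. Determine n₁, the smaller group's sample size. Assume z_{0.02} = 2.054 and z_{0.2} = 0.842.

With allocation ratio k = n₂/n₁ = 4, Var(x̄₁−x̄₂) = σ²(1/n₁ + 1/(k·n₁)) = σ²·(k+1)/(k·n₁).
So n₁ = (1 + 1/k)·((z_{α} + z_β)/d)² = 1.250 × (2.896/0.67)².
n₁ = 1.250 × 18.68 = 23.4.
Round up: n₁ = 24, giving n₂ = 4 × 24 = 96.

n₁ = 24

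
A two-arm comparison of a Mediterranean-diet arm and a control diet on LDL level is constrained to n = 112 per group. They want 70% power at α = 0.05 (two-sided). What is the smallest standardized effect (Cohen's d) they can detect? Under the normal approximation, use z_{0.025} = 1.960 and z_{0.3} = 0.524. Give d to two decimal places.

d_min ≈ 0.33

For two independent groups of n = 112 each: d_min = (z_{α/2} + z_β)·√(2/n).
z-sum = 1.960 + 0.524 = 2.484.
d_min = 2.484 × √(2/112) = 2.484 × 0.1336 = 0.332.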